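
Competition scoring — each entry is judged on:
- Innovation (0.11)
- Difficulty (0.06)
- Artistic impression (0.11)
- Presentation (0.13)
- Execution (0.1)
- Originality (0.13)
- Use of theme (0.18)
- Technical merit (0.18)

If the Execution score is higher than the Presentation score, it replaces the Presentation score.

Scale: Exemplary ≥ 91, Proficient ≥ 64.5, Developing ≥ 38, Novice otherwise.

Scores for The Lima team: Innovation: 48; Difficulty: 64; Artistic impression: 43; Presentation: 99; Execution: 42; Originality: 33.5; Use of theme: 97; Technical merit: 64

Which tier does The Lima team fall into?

Developing

Execution (42) ≤ Presentation (99), so Presentation stays at 99.
Weighted total:
  Innovation 48 × 0.11 = 5.28
  Difficulty 64 × 0.06 = 3.84
  Artistic impression 43 × 0.11 = 4.73
  Presentation 99 × 0.13 = 12.87
  Execution 42 × 0.1 = 4.2
  Originality 33.5 × 0.13 = 4.355
  Use of theme 97 × 0.18 = 17.46
  Technical merit 64 × 0.18 = 11.52
Sum = 64.255
64.255 is ≥ 38 and < 64.5 → Developing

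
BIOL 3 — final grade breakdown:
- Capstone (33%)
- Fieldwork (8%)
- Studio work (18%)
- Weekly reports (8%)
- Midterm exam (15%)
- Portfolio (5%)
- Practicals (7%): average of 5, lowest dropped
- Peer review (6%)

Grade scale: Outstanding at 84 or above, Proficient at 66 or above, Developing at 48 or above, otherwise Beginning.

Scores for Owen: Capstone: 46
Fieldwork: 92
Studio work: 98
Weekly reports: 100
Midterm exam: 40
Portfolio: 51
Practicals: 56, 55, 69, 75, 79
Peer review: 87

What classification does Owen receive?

Practicals: drop 55 → average of remaining 4 = 279/4 = 69.75
Weighted total:
  Capstone 46 × 0.33 = 15.18
  Fieldwork 92 × 0.08 = 7.36
  Studio work 98 × 0.18 = 17.64
  Weekly reports 100 × 0.08 = 8
  Midterm exam 40 × 0.15 = 6
  Portfolio 51 × 0.05 = 2.55
  Practicals 69.75 × 0.07 = 4.8825
  Peer review 87 × 0.06 = 5.22
Sum = 66.8325
66.8325 is ≥ 66 and < 84 → Proficient

Proficient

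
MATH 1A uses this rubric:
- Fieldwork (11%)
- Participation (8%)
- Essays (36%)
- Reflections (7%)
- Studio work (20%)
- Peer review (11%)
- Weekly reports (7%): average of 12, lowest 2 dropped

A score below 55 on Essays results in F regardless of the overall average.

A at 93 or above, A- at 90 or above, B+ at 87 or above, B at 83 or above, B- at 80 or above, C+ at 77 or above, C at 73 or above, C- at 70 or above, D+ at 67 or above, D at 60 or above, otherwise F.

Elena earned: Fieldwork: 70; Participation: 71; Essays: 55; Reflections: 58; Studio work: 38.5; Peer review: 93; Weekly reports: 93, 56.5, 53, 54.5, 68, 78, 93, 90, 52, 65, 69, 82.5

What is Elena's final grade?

D

Weekly reports: drop 52, 53 → average of remaining 10 = 749.5/10 = 74.95
Essays score 55 ≥ 55: minimum met.
Weighted total:
  Fieldwork 70 × 0.11 = 7.7
  Participation 71 × 0.08 = 5.68
  Essays 55 × 0.36 = 19.8
  Reflections 58 × 0.07 = 4.06
  Studio work 38.5 × 0.2 = 7.7
  Peer review 93 × 0.11 = 10.23
  Weekly reports 74.95 × 0.07 = 5.2465
Sum = 60.4165
60.4165 is ≥ 60 and < 67 → D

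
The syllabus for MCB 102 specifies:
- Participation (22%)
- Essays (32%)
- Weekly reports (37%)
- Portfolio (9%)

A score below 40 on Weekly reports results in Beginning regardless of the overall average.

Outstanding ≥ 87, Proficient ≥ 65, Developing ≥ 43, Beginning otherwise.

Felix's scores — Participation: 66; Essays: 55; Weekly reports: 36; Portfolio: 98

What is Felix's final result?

Beginning

Weekly reports score 36 < 40: minimum not met.
Weighted total:
  Participation 66 × 0.22 = 14.52
  Essays 55 × 0.32 = 17.6
  Weekly reports 36 × 0.37 = 13.32
  Portfolio 98 × 0.09 = 8.82
Sum = 54.26
Because the Weekly reports minimum was not met, the result is Beginning.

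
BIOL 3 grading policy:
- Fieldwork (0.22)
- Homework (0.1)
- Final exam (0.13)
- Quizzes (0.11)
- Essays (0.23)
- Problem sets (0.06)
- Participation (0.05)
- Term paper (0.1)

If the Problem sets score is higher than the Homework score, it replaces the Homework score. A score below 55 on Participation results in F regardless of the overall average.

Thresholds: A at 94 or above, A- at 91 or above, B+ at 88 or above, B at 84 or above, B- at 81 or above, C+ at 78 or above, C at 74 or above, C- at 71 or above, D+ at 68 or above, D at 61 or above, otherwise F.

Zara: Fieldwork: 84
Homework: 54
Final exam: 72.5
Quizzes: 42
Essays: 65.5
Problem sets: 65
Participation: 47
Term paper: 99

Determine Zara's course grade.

Problem sets (65) > Homework (54), so Homework counts as 65.
Participation score 47 < 55: minimum not met.
Weighted total:
  Fieldwork 84 × 0.22 = 18.48
  Homework 65 × 0.1 = 6.5
  Final exam 72.5 × 0.13 = 9.425
  Quizzes 42 × 0.11 = 4.62
  Essays 65.5 × 0.23 = 15.065
  Problem sets 65 × 0.06 = 3.9
  Participation 47 × 0.05 = 2.35
  Term paper 99 × 0.1 = 9.9
Sum = 70.24
Because the Participation minimum was not met, the result is F.

F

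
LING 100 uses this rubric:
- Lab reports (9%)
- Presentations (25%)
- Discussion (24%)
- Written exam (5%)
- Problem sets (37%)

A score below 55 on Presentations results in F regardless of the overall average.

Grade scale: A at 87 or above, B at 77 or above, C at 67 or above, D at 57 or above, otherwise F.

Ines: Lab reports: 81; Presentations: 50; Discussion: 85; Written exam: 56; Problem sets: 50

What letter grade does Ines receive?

F

Presentations score 50 < 55: minimum not met.
Weighted total:
  Lab reports 81 × 0.09 = 7.29
  Presentations 50 × 0.25 = 12.5
  Discussion 85 × 0.24 = 20.4
  Written exam 56 × 0.05 = 2.8
  Problem sets 50 × 0.37 = 18.5
Sum = 61.49
Because the Presentations minimum was not met, the result is F.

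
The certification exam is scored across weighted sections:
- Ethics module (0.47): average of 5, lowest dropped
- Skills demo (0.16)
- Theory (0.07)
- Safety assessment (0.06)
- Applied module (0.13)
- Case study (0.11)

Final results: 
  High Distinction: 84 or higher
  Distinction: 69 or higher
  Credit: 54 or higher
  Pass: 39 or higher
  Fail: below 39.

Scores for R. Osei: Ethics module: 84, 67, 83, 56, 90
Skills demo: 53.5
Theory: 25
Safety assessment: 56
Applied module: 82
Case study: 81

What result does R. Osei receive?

Ethics module: drop 56 → average of remaining 4 = 324/4 = 81
Weighted total:
  Ethics module 81 × 0.47 = 38.07
  Skills demo 53.5 × 0.16 = 8.56
  Theory 25 × 0.07 = 1.75
  Safety assessment 56 × 0.06 = 3.36
  Applied module 82 × 0.13 = 10.66
  Case study 81 × 0.11 = 8.91
Sum = 71.31
71.31 is ≥ 69 and < 84 → Distinction

Distinction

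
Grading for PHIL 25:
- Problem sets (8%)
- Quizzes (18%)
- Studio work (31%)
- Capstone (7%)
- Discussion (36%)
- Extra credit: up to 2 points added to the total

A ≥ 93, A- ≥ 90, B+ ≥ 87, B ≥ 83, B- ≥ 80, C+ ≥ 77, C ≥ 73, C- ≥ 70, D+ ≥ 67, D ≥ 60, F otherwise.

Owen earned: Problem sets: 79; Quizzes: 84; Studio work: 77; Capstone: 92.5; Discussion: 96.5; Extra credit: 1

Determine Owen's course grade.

Weighted total:
  Problem sets 79 × 0.08 = 6.32
  Quizzes 84 × 0.18 = 15.12
  Studio work 77 × 0.31 = 23.87
  Capstone 92.5 × 0.07 = 6.475
  Discussion 96.5 × 0.36 = 34.74
Sum = 86.525
Extra credit: 86.525 + 1 = 87.525
87.525 is ≥ 87 and < 90 → B+

B+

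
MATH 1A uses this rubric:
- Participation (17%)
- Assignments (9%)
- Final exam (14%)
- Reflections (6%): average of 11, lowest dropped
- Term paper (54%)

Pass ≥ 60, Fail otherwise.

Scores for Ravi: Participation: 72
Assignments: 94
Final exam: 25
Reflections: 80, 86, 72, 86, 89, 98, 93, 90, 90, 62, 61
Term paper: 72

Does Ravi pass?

Reflections: drop 61 → average of remaining 10 = 846/10 = 84.6
Weighted total:
  Participation 72 × 0.17 = 12.24
  Assignments 94 × 0.09 = 8.46
  Final exam 25 × 0.14 = 3.5
  Reflections 84.6 × 0.06 = 5.076
  Term paper 72 × 0.54 = 38.88
Sum = 68.156
68.156 ≥ 60 → Pass

Pass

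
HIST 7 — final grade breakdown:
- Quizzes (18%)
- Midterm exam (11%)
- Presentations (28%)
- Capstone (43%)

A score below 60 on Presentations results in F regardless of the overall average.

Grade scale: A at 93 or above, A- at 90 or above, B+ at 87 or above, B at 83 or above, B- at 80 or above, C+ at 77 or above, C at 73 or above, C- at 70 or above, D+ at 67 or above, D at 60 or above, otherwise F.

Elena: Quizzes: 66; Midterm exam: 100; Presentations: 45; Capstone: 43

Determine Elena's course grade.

F

Presentations score 45 < 60: minimum not met.
Weighted total:
  Quizzes 66 × 0.18 = 11.88
  Midterm exam 100 × 0.11 = 11
  Presentations 45 × 0.28 = 12.6
  Capstone 43 × 0.43 = 18.49
Sum = 53.97
Because the Presentations minimum was not met, the result is F.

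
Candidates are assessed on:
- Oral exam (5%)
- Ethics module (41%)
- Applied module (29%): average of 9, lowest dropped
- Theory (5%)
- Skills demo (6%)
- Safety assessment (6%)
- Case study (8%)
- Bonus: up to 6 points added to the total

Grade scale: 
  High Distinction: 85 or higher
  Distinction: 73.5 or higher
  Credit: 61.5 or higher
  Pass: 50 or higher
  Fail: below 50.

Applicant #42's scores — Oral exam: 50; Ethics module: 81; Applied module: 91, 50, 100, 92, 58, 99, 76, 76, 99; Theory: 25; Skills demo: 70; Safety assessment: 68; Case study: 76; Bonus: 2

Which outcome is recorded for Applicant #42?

Applied module: drop 50 → average of remaining 8 = 691/8 = 86.375
Weighted total:
  Oral exam 50 × 0.05 = 2.5
  Ethics module 81 × 0.41 = 33.21
  Applied module 86.375 × 0.29 = 25.04875
  Theory 25 × 0.05 = 1.25
  Skills demo 70 × 0.06 = 4.2
  Safety assessment 68 × 0.06 = 4.08
  Case study 76 × 0.08 = 6.08
Sum = 76.36875
Bonus: 76.36875 + 2 = 78.36875
78.36875 is ≥ 73.5 and < 85 → Distinction

Distinction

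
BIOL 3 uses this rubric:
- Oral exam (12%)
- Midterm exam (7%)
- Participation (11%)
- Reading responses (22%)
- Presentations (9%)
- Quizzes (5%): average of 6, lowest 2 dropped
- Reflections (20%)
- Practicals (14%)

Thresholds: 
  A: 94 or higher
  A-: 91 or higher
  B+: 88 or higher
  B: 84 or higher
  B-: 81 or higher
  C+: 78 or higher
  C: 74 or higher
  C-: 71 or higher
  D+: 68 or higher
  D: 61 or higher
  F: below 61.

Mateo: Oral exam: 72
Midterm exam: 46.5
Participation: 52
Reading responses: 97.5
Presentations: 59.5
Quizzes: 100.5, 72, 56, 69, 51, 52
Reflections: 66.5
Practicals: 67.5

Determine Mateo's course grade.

Quizzes: drop 51, 52 → average of remaining 4 = 297.5/4 = 74.375
Weighted total:
  Oral exam 72 × 0.12 = 8.64
  Midterm exam 46.5 × 0.07 = 3.255
  Participation 52 × 0.11 = 5.72
  Reading responses 97.5 × 0.22 = 21.45
  Presentations 59.5 × 0.09 = 5.355
  Quizzes 74.375 × 0.05 = 3.71875
  Reflections 66.5 × 0.2 = 13.3
  Practicals 67.5 × 0.14 = 9.45
Sum = 70.88875
70.88875 is ≥ 68 and < 71 → D+

D+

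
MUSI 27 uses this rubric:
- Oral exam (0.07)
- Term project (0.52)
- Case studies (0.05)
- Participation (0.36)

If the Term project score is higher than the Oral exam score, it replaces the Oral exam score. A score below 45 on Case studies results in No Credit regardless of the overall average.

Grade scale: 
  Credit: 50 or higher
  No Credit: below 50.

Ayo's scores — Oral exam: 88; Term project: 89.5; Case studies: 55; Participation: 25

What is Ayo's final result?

Credit

Term project (89.5) > Oral exam (88), so Oral exam counts as 89.5.
Case studies score 55 ≥ 45: minimum met.
Weighted total:
  Oral exam 89.5 × 0.07 = 6.265
  Term project 89.5 × 0.52 = 46.54
  Case studies 55 × 0.05 = 2.75
  Participation 25 × 0.36 = 9
Sum = 64.555
64.555 ≥ 50 → Credit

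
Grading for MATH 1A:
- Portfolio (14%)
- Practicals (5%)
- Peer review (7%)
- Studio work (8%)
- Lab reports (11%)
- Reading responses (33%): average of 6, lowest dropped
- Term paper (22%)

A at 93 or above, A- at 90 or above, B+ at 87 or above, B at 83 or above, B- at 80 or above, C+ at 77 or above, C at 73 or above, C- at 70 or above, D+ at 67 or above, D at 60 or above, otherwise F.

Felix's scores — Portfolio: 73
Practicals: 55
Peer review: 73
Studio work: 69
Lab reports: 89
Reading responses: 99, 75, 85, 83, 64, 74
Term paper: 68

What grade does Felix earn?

C

Reading responses: drop 64 → average of remaining 5 = 416/5 = 83.2
Weighted total:
  Portfolio 73 × 0.14 = 10.22
  Practicals 55 × 0.05 = 2.75
  Peer review 73 × 0.07 = 5.11
  Studio work 69 × 0.08 = 5.52
  Lab reports 89 × 0.11 = 9.79
  Reading responses 83.2 × 0.33 = 27.456
  Term paper 68 × 0.22 = 14.96
Sum = 75.806
75.806 is ≥ 73 and < 77 → C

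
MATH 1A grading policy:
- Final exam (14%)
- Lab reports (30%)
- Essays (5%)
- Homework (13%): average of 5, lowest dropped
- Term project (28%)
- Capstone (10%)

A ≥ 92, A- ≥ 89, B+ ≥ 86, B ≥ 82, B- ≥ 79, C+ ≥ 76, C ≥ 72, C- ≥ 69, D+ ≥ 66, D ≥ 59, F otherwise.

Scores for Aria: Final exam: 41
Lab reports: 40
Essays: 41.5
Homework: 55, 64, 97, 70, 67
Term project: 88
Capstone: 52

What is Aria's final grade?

Homework: drop 55 → average of remaining 4 = 298/4 = 74.5
Weighted total:
  Final exam 41 × 0.14 = 5.74
  Lab reports 40 × 0.3 = 12
  Essays 41.5 × 0.05 = 2.075
  Homework 74.5 × 0.13 = 9.685
  Term project 88 × 0.28 = 24.64
  Capstone 52 × 0.1 = 5.2
Sum = 59.34
59.34 is ≥ 59 and < 66 → D

D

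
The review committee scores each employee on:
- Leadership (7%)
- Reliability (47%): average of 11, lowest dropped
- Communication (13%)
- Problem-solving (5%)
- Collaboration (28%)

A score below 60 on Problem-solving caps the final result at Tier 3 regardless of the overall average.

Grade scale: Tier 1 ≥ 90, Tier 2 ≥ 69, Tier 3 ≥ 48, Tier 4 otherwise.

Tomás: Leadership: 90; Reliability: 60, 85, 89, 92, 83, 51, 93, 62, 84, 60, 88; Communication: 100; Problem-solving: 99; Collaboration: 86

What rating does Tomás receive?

Reliability: drop 51 → average of remaining 10 = 796/10 = 79.6
Problem-solving score 99 ≥ 60: minimum met.
Weighted total:
  Leadership 90 × 0.07 = 6.3
  Reliability 79.6 × 0.47 = 37.412
  Communication 100 × 0.13 = 13
  Problem-solving 99 × 0.05 = 4.95
  Collaboration 86 × 0.28 = 24.08
Sum = 85.742
85.742 is ≥ 69 and < 90 → Tier 2

Tier 2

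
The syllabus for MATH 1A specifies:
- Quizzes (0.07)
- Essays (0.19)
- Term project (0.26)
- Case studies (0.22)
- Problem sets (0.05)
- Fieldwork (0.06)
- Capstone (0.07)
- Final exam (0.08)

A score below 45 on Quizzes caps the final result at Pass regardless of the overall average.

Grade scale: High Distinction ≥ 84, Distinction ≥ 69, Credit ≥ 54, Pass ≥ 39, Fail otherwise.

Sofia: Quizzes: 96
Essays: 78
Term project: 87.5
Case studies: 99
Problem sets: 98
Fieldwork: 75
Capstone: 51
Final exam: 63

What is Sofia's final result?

Quizzes score 96 ≥ 45: minimum met.
Weighted total:
  Quizzes 96 × 0.07 = 6.72
  Essays 78 × 0.19 = 14.82
  Term project 87.5 × 0.26 = 22.75
  Case studies 99 × 0.22 = 21.78
  Problem sets 98 × 0.05 = 4.9
  Fieldwork 75 × 0.06 = 4.5
  Capstone 51 × 0.07 = 3.57
  Final exam 63 × 0.08 = 5.04
Sum = 84.08
84.08 ≥ 84 → High Distinction

High Distinction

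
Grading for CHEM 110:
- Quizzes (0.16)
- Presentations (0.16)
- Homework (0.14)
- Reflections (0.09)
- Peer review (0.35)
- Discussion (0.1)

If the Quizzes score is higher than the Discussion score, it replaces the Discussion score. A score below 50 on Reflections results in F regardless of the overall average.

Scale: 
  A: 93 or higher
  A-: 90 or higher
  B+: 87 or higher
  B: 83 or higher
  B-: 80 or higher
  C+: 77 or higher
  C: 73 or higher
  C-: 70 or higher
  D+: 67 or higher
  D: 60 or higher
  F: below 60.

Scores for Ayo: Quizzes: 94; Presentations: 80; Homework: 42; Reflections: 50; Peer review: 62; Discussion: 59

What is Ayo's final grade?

D+

Quizzes (94) > Discussion (59), so Discussion counts as 94.
Reflections score 50 ≥ 50: minimum met.
Weighted total:
  Quizzes 94 × 0.16 = 15.04
  Presentations 80 × 0.16 = 12.8
  Homework 42 × 0.14 = 5.88
  Reflections 50 × 0.09 = 4.5
  Peer review 62 × 0.35 = 21.7
  Discussion 94 × 0.1 = 9.4
Sum = 69.32
69.32 is ≥ 67 and < 70 → D+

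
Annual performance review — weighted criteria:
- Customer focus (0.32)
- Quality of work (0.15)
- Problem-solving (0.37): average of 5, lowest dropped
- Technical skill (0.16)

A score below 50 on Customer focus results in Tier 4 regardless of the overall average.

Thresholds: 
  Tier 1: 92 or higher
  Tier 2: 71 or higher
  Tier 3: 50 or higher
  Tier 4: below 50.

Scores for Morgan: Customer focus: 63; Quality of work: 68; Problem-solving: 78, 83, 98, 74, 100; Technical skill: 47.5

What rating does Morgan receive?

Tier 2

Problem-solving: drop 74 → average of remaining 4 = 359/4 = 89.75
Customer focus score 63 ≥ 50: minimum met.
Weighted total:
  Customer focus 63 × 0.32 = 20.16
  Quality of work 68 × 0.15 = 10.2
  Problem-solving 89.75 × 0.37 = 33.2075
  Technical skill 47.5 × 0.16 = 7.6
Sum = 71.1675
71.1675 is ≥ 71 and < 92 → Tier 2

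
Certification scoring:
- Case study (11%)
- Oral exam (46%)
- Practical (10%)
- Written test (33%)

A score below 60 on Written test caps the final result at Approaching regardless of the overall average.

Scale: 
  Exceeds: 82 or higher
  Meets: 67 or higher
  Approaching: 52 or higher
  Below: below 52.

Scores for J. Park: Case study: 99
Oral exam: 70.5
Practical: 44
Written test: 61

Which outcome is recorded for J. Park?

Written test score 61 ≥ 60: minimum met.
Weighted total:
  Case study 99 × 0.11 = 10.89
  Oral exam 70.5 × 0.46 = 32.43
  Practical 44 × 0.1 = 4.4
  Written test 61 × 0.33 = 20.13
Sum = 67.85
67.85 is ≥ 67 and < 82 → Meets

Meets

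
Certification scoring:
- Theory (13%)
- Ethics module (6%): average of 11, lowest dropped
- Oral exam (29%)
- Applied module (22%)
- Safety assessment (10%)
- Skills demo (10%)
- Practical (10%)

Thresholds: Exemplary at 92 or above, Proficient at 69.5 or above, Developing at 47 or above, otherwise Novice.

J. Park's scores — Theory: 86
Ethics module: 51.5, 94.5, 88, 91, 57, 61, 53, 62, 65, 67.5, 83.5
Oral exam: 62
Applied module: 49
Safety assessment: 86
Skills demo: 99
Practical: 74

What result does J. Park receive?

Proficient

Ethics module: drop 51.5 → average of remaining 10 = 722.5/10 = 72.25
Weighted total:
  Theory 86 × 0.13 = 11.18
  Ethics module 72.25 × 0.06 = 4.335
  Oral exam 62 × 0.29 = 17.98
  Applied module 49 × 0.22 = 10.78
  Safety assessment 86 × 0.1 = 8.6
  Skills demo 99 × 0.1 = 9.9
  Practical 74 × 0.1 = 7.4
Sum = 70.175
70.175 is ≥ 69.5 and < 92 → Proficient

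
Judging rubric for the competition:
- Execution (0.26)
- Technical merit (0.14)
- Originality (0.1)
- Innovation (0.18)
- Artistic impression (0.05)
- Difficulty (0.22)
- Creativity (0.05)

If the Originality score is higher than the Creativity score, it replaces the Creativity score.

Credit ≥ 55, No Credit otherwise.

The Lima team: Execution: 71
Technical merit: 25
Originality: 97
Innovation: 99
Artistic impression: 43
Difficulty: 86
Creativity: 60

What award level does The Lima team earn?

Credit

Originality (97) > Creativity (60), so Creativity counts as 97.
Weighted total:
  Execution 71 × 0.26 = 18.46
  Technical merit 25 × 0.14 = 3.5
  Originality 97 × 0.1 = 9.7
  Innovation 99 × 0.18 = 17.82
  Artistic impression 43 × 0.05 = 2.15
  Difficulty 86 × 0.22 = 18.92
  Creativity 97 × 0.05 = 4.85
Sum = 75.4
75.4 ≥ 55 → Credit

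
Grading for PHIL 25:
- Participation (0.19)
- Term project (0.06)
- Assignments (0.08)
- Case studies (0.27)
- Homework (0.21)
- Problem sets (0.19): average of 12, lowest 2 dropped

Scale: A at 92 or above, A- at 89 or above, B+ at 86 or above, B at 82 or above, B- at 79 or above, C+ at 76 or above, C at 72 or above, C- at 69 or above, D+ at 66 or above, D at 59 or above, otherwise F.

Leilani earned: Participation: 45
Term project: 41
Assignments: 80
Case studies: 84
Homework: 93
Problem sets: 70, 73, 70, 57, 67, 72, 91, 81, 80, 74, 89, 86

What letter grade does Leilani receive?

C

Problem sets: drop 57, 67 → average of remaining 10 = 786/10 = 78.6
Weighted total:
  Participation 45 × 0.19 = 8.55
  Term project 41 × 0.06 = 2.46
  Assignments 80 × 0.08 = 6.4
  Case studies 84 × 0.27 = 22.68
  Homework 93 × 0.21 = 19.53
  Problem sets 78.6 × 0.19 = 14.934
Sum = 74.554
74.554 is ≥ 72 and < 76 → C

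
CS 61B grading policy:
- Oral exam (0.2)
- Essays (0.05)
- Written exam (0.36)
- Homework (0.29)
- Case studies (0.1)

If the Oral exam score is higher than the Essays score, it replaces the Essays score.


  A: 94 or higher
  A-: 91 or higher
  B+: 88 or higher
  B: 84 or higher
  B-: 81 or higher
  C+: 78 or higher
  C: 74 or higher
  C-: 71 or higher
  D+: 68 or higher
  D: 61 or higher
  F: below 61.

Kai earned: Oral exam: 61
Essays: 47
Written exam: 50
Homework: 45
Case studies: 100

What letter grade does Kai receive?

F

Oral exam (61) > Essays (47), so Essays counts as 61.
Weighted total:
  Oral exam 61 × 0.2 = 12.2
  Essays 61 × 0.05 = 3.05
  Written exam 50 × 0.36 = 18
  Homework 45 × 0.29 = 13.05
  Case studies 100 × 0.1 = 10
Sum = 56.3
56.3 < 61 → F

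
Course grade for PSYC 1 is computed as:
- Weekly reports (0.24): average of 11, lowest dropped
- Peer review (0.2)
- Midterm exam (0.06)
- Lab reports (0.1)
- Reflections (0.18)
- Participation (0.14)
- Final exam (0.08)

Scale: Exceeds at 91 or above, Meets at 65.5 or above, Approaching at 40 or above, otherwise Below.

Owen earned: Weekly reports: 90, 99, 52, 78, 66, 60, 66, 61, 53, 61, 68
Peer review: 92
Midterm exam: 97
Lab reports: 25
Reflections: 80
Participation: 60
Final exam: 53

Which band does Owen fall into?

Weekly reports: drop 52 → average of remaining 10 = 702/10 = 70.2
Weighted total:
  Weekly reports 70.2 × 0.24 = 16.848
  Peer review 92 × 0.2 = 18.4
  Midterm exam 97 × 0.06 = 5.82
  Lab reports 25 × 0.1 = 2.5
  Reflections 80 × 0.18 = 14.4
  Participation 60 × 0.14 = 8.4
  Final exam 53 × 0.08 = 4.24
Sum = 70.608
70.608 is ≥ 65.5 and < 91 → Meets

Meets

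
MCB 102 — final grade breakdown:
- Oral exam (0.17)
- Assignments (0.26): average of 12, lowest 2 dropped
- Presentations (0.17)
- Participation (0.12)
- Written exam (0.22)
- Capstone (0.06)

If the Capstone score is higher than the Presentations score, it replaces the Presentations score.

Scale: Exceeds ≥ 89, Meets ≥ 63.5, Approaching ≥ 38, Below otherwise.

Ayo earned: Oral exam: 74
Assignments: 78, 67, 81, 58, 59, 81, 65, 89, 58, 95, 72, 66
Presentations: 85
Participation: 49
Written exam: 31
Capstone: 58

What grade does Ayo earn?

Approaching

Assignments: drop 58, 58 → average of remaining 10 = 753/10 = 75.3
Capstone (58) ≤ Presentations (85), so Presentations stays at 85.
Weighted total:
  Oral exam 74 × 0.17 = 12.58
  Assignments 75.3 × 0.26 = 19.578
  Presentations 85 × 0.17 = 14.45
  Participation 49 × 0.12 = 5.88
  Written exam 31 × 0.22 = 6.82
  Capstone 58 × 0.06 = 3.48
Sum = 62.788
62.788 is ≥ 38 and < 63.5 → Approaching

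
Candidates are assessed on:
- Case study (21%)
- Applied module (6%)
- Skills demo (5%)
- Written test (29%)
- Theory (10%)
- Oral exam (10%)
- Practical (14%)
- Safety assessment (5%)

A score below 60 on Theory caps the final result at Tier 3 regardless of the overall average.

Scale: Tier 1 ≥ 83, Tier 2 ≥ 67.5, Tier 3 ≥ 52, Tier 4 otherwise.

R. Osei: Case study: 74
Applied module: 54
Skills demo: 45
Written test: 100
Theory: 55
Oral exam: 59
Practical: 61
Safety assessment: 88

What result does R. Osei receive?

Theory score 55 < 60: minimum not met.
Weighted total:
  Case study 74 × 0.21 = 15.54
  Applied module 54 × 0.06 = 3.24
  Skills demo 45 × 0.05 = 2.25
  Written test 100 × 0.29 = 29
  Theory 55 × 0.1 = 5.5
  Oral exam 59 × 0.1 = 5.9
  Practical 61 × 0.14 = 8.54
  Safety assessment 88 × 0.05 = 4.4
Sum = 74.37
74.37 would be Tier 2; cap at Tier 3 applies → Tier 3.

Tier 3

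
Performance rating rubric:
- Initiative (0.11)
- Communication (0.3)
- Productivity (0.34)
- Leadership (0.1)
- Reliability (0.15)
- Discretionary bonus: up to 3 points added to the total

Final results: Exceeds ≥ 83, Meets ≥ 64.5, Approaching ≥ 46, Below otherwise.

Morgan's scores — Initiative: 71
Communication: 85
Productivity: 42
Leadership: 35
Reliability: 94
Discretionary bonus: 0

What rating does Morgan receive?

Weighted total:
  Initiative 71 × 0.11 = 7.81
  Communication 85 × 0.3 = 25.5
  Productivity 42 × 0.34 = 14.28
  Leadership 35 × 0.1 = 3.5
  Reliability 94 × 0.15 = 14.1
Sum = 65.19
Discretionary bonus: 65.19 + 0 = 65.19
65.19 is ≥ 64.5 and < 83 → Meets

Meets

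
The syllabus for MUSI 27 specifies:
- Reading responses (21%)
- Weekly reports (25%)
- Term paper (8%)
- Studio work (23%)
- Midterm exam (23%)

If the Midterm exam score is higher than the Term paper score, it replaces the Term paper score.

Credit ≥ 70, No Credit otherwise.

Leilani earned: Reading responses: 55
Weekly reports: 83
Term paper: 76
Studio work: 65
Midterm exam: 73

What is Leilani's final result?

Midterm exam (73) ≤ Term paper (76), so Term paper stays at 76.
Weighted total:
  Reading responses 55 × 0.21 = 11.55
  Weekly reports 83 × 0.25 = 20.75
  Term paper 76 × 0.08 = 6.08
  Studio work 65 × 0.23 = 14.95
  Midterm exam 73 × 0.23 = 16.79
Sum = 70.12
70.12 ≥ 70 → Credit

Credit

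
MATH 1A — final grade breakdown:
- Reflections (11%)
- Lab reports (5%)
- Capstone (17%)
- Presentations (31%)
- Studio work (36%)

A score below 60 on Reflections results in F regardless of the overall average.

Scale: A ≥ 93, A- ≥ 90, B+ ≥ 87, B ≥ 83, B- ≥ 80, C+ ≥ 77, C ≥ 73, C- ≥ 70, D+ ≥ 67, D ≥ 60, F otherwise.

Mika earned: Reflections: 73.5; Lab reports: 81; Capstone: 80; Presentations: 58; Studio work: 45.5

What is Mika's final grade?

D

Reflections score 73.5 ≥ 60: minimum met.
Weighted total:
  Reflections 73.5 × 0.11 = 8.085
  Lab reports 81 × 0.05 = 4.05
  Capstone 80 × 0.17 = 13.6
  Presentations 58 × 0.31 = 17.98
  Studio work 45.5 × 0.36 = 16.38
Sum = 60.095
60.095 is ≥ 60 and < 67 → D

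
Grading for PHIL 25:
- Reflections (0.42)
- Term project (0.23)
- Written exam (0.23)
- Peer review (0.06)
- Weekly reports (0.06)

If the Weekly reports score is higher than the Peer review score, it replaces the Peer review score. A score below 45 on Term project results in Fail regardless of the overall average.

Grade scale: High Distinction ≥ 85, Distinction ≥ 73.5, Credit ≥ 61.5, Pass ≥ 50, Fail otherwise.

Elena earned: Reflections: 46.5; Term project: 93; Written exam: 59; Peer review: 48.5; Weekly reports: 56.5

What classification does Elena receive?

Pass

Weekly reports (56.5) > Peer review (48.5), so Peer review counts as 56.5.
Term project score 93 ≥ 45: minimum met.
Weighted total:
  Reflections 46.5 × 0.42 = 19.53
  Term project 93 × 0.23 = 21.39
  Written exam 59 × 0.23 = 13.57
  Peer review 56.5 × 0.06 = 3.39
  Weekly reports 56.5 × 0.06 = 3.39
Sum = 61.27
61.27 is ≥ 50 and < 61.5 → Pass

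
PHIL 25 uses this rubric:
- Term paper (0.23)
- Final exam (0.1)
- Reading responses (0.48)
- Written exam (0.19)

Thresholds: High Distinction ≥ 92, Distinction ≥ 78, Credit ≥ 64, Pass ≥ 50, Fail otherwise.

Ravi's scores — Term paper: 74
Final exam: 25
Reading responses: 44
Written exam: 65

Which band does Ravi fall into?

Weighted total:
  Term paper 74 × 0.23 = 17.02
  Final exam 25 × 0.1 = 2.5
  Reading responses 44 × 0.48 = 21.12
  Written exam 65 × 0.19 = 12.35
Sum = 52.99
52.99 is ≥ 50 and < 64 → Pass

Pass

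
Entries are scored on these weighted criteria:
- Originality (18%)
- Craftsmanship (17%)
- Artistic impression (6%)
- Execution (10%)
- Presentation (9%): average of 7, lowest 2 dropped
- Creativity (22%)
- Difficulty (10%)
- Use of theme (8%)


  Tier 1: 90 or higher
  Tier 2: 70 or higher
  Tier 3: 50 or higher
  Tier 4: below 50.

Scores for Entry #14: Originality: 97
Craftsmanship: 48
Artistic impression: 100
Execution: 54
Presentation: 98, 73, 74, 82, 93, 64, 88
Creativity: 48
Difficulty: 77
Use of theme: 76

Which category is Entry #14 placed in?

Presentation: drop 64, 73 → average of remaining 5 = 435/5 = 87
Weighted total:
  Originality 97 × 0.18 = 17.46
  Craftsmanship 48 × 0.17 = 8.16
  Artistic impression 100 × 0.06 = 6
  Execution 54 × 0.1 = 5.4
  Presentation 87 × 0.09 = 7.83
  Creativity 48 × 0.22 = 10.56
  Difficulty 77 × 0.1 = 7.7
  Use of theme 76 × 0.08 = 6.08
Sum = 69.19
69.19 is ≥ 50 and < 70 → Tier 3

Tier 3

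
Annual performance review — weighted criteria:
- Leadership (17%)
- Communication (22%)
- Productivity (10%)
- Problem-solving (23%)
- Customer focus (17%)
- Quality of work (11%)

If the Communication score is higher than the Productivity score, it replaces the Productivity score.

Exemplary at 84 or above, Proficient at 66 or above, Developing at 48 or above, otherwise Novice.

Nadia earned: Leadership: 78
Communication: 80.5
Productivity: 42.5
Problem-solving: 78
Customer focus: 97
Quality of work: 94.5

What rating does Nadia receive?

Proficient

Communication (80.5) > Productivity (42.5), so Productivity counts as 80.5.
Weighted total:
  Leadership 78 × 0.17 = 13.26
  Communication 80.5 × 0.22 = 17.71
  Productivity 80.5 × 0.1 = 8.05
  Problem-solving 78 × 0.23 = 17.94
  Customer focus 97 × 0.17 = 16.49
  Quality of work 94.5 × 0.11 = 10.395
Sum = 83.845
83.845 is ≥ 66 and < 84 → Proficient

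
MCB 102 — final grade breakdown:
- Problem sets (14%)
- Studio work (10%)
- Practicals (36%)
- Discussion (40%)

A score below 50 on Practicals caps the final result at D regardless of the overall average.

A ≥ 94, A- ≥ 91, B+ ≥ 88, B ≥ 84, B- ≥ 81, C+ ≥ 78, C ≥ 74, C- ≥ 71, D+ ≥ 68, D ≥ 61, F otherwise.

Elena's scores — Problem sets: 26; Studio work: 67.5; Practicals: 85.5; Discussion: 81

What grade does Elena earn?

C-

Practicals score 85.5 ≥ 50: minimum met.
Weighted total:
  Problem sets 26 × 0.14 = 3.64
  Studio work 67.5 × 0.1 = 6.75
  Practicals 85.5 × 0.36 = 30.78
  Discussion 81 × 0.4 = 32.4
Sum = 73.57
73.57 is ≥ 71 and < 74 → C-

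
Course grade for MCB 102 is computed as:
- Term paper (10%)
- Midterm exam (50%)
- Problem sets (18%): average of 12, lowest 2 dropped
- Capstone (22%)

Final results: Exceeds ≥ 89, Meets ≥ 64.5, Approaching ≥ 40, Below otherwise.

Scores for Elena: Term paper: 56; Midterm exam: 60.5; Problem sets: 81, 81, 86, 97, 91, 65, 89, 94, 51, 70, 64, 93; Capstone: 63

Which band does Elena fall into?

Meets

Problem sets: drop 51, 64 → average of remaining 10 = 847/10 = 84.7
Weighted total:
  Term paper 56 × 0.1 = 5.6
  Midterm exam 60.5 × 0.5 = 30.25
  Problem sets 84.7 × 0.18 = 15.246
  Capstone 63 × 0.22 = 13.86
Sum = 64.956
64.956 is ≥ 64.5 and < 89 → Meets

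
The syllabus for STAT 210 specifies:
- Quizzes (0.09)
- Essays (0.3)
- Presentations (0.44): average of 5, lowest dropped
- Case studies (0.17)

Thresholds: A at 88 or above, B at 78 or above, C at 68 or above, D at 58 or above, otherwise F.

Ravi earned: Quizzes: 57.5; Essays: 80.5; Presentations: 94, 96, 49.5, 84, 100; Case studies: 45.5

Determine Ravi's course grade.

Presentations: drop 49.5 → average of remaining 4 = 374/4 = 93.5
Weighted total:
  Quizzes 57.5 × 0.09 = 5.175
  Essays 80.5 × 0.3 = 24.15
  Presentations 93.5 × 0.44 = 41.14
  Case studies 45.5 × 0.17 = 7.735
Sum = 78.2
78.2 is ≥ 78 and < 88 → B

B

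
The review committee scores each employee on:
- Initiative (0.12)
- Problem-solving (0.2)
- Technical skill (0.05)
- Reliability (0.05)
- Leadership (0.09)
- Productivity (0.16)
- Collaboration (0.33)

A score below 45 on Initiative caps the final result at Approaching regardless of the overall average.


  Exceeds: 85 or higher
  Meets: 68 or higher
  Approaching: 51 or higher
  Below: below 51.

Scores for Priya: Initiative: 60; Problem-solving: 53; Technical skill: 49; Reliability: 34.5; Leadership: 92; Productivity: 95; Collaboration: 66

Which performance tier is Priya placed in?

Approaching

Initiative score 60 ≥ 45: minimum met.
Weighted total:
  Initiative 60 × 0.12 = 7.2
  Problem-solving 53 × 0.2 = 10.6
  Technical skill 49 × 0.05 = 2.45
  Reliability 34.5 × 0.05 = 1.725
  Leadership 92 × 0.09 = 8.28
  Productivity 95 × 0.16 = 15.2
  Collaboration 66 × 0.33 = 21.78
Sum = 67.235
67.235 is ≥ 51 and < 68 → Approaching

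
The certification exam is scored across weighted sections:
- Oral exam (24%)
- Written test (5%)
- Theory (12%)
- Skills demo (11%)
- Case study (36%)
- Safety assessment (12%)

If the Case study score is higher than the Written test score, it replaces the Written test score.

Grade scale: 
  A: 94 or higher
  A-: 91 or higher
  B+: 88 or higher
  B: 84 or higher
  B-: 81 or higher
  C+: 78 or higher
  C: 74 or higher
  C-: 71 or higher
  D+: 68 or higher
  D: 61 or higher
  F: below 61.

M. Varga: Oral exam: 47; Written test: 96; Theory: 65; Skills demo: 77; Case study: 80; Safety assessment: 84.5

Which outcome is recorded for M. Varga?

C-

Case study (80) ≤ Written test (96), so Written test stays at 96.
Weighted total:
  Oral exam 47 × 0.24 = 11.28
  Written test 96 × 0.05 = 4.8
  Theory 65 × 0.12 = 7.8
  Skills demo 77 × 0.11 = 8.47
  Case study 80 × 0.36 = 28.8
  Safety assessment 84.5 × 0.12 = 10.14
Sum = 71.29
71.29 is ≥ 71 and < 74 → C-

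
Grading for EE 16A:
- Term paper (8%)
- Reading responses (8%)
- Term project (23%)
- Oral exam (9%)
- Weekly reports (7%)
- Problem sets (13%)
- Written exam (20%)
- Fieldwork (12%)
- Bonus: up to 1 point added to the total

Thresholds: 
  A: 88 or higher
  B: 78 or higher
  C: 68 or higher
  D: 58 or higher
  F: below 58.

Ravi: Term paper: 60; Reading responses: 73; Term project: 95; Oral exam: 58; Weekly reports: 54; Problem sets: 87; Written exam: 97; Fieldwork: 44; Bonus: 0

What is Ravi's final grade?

C

Weighted total:
  Term paper 60 × 0.08 = 4.8
  Reading responses 73 × 0.08 = 5.84
  Term project 95 × 0.23 = 21.85
  Oral exam 58 × 0.09 = 5.22
  Weekly reports 54 × 0.07 = 3.78
  Problem sets 87 × 0.13 = 11.31
  Written exam 97 × 0.2 = 19.4
  Fieldwork 44 × 0.12 = 5.28
Sum = 77.48
Bonus: 77.48 + 0 = 77.48
77.48 is ≥ 68 and < 78 → C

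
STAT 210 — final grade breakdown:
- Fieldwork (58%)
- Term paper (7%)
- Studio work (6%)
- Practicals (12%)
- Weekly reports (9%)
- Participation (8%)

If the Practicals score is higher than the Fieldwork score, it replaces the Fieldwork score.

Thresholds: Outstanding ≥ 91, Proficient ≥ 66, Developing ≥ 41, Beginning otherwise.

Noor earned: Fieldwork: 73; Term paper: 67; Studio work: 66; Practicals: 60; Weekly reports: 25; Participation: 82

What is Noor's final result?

Practicals (60) ≤ Fieldwork (73), so Fieldwork stays at 73.
Weighted total:
  Fieldwork 73 × 0.58 = 42.34
  Term paper 67 × 0.07 = 4.69
  Studio work 66 × 0.06 = 3.96
  Practicals 60 × 0.12 = 7.2
  Weekly reports 25 × 0.09 = 2.25
  Participation 82 × 0.08 = 6.56
Sum = 67
67 is ≥ 66 and < 91 → Proficient

Proficient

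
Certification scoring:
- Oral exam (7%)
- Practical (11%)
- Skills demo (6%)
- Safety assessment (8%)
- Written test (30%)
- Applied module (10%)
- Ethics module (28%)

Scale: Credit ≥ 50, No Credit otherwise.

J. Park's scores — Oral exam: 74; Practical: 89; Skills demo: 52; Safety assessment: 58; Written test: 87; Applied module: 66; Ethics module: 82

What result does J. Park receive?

Credit

Weighted total:
  Oral exam 74 × 0.07 = 5.18
  Practical 89 × 0.11 = 9.79
  Skills demo 52 × 0.06 = 3.12
  Safety assessment 58 × 0.08 = 4.64
  Written test 87 × 0.3 = 26.1
  Applied module 66 × 0.1 = 6.6
  Ethics module 82 × 0.28 = 22.96
Sum = 78.39
78.39 ≥ 50 → Credit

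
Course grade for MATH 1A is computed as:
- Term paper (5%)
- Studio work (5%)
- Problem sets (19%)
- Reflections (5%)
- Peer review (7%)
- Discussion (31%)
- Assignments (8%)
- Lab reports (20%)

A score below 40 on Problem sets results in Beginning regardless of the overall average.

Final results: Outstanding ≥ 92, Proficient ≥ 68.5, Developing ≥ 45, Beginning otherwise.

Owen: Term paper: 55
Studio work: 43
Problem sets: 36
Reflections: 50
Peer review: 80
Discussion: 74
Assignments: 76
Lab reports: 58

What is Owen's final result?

Beginning

Problem sets score 36 < 40: minimum not met.
Weighted total:
  Term paper 55 × 0.05 = 2.75
  Studio work 43 × 0.05 = 2.15
  Problem sets 36 × 0.19 = 6.84
  Reflections 50 × 0.05 = 2.5
  Peer review 80 × 0.07 = 5.6
  Discussion 74 × 0.31 = 22.94
  Assignments 76 × 0.08 = 6.08
  Lab reports 58 × 0.2 = 11.6
Sum = 60.46
Because the Problem sets minimum was not met, the result is Beginning.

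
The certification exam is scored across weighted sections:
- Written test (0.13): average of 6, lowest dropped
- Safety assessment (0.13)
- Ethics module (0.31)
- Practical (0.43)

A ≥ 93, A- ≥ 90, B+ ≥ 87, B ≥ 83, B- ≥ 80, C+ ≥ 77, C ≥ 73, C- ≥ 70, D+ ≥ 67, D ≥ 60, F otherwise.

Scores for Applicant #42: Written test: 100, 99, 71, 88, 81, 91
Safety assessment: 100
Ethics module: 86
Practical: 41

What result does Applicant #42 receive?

D+

Written test: drop 71 → average of remaining 5 = 459/5 = 91.8
Weighted total:
  Written test 91.8 × 0.13 = 11.934
  Safety assessment 100 × 0.13 = 13
  Ethics module 86 × 0.31 = 26.66
  Practical 41 × 0.43 = 17.63
Sum = 69.224
69.224 is ≥ 67 and < 70 → D+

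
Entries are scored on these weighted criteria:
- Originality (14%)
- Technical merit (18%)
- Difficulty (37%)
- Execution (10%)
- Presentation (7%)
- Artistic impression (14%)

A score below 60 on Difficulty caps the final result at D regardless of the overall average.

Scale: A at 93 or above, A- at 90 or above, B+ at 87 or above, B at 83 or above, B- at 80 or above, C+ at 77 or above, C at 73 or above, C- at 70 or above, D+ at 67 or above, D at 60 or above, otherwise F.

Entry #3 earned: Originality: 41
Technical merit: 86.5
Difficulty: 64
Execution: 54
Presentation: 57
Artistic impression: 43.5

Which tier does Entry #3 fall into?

D

Difficulty score 64 ≥ 60: minimum met.
Weighted total:
  Originality 41 × 0.14 = 5.74
  Technical merit 86.5 × 0.18 = 15.57
  Difficulty 64 × 0.37 = 23.68
  Execution 54 × 0.1 = 5.4
  Presentation 57 × 0.07 = 3.99
  Artistic impression 43.5 × 0.14 = 6.09
Sum = 60.47
60.47 is ≥ 60 and < 67 → D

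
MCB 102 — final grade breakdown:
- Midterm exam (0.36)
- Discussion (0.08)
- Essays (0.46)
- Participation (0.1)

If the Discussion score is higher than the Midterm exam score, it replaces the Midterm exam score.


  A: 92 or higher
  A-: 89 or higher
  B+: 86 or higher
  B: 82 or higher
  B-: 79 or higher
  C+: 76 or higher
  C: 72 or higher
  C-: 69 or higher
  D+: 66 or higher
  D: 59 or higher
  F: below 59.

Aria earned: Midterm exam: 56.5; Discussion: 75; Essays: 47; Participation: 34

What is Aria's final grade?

Discussion (75) > Midterm exam (56.5), so Midterm exam counts as 75.
Weighted total:
  Midterm exam 75 × 0.36 = 27
  Discussion 75 × 0.08 = 6
  Essays 47 × 0.46 = 21.62
  Participation 34 × 0.1 = 3.4
Sum = 58.02
58.02 < 59 → F

F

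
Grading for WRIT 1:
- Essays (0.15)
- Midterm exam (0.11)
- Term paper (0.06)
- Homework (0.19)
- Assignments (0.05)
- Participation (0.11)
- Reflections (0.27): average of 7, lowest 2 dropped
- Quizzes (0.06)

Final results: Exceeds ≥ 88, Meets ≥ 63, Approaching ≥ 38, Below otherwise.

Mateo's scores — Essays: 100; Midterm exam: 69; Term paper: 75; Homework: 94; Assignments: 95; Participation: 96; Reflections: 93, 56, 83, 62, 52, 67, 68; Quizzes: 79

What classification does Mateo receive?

Meets

Reflections: drop 52, 56 → average of remaining 5 = 373/5 = 74.6
Weighted total:
  Essays 100 × 0.15 = 15
  Midterm exam 69 × 0.11 = 7.59
  Term paper 75 × 0.06 = 4.5
  Homework 94 × 0.19 = 17.86
  Assignments 95 × 0.05 = 4.75
  Participation 96 × 0.11 = 10.56
  Reflections 74.6 × 0.27 = 20.142
  Quizzes 79 × 0.06 = 4.74
Sum = 85.142
85.142 is ≥ 63 and < 88 → Meets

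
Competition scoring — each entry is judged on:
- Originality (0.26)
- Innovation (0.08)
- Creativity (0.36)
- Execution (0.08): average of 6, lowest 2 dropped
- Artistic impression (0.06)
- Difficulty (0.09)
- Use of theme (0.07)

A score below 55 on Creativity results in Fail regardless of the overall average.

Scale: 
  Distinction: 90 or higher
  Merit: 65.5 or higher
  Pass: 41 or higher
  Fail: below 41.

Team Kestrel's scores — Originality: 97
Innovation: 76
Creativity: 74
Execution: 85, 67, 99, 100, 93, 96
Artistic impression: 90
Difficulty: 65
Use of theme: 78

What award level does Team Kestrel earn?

Merit

Execution: drop 67, 85 → average of remaining 4 = 388/4 = 97
Creativity score 74 ≥ 55: minimum met.
Weighted total:
  Originality 97 × 0.26 = 25.22
  Innovation 76 × 0.08 = 6.08
  Creativity 74 × 0.36 = 26.64
  Execution 97 × 0.08 = 7.76
  Artistic impression 90 × 0.06 = 5.4
  Difficulty 65 × 0.09 = 5.85
  Use of theme 78 × 0.07 = 5.46
Sum = 82.41
82.41 is ≥ 65.5 and < 90 → Merit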